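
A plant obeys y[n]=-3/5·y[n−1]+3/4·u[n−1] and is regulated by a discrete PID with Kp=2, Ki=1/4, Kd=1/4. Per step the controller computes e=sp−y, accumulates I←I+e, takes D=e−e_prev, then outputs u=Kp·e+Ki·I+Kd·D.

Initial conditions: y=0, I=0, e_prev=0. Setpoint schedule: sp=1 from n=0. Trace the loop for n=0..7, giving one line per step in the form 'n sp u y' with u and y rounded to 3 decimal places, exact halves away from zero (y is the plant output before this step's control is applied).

(exact arithmetic carried between steps; '≈' marks a value shown rounded to 6 d.p. or computed from one; I and e_prev carry over from the previous line; the table rounds u and y to 3 d.p., halves away from zero)
n=0: y=0, sp=1, e=sp−y=1; I=1, D=e−e_prev=1; u=2·1+1/4·1+1/4·1=2.5; next y=-3/5·0+3/4·2.5=1.875
n=1: y=1.875, sp=1, e=sp−y=-0.875; I=0.125, D=e−e_prev=-1.875; u=2·(-0.875)+1/4·0.125+1/4·(-1.875)=-2.1875; next y=-3/5·1.875+3/4·(-2.1875)=-2.765625
n=2: y=-2.765625, sp=1, e=sp−y=3.765625; I=3.890625, D=e−e_prev=4.640625; u=2·3.765625+1/4·3.890625+1/4·4.640625≈9.664063; next y=-3/5·(-2.765625)+3/4·9.664063≈8.907422
n=3: y≈8.907422, sp=1, e=sp−y≈-7.907422; I≈-4.016797, D=e−e_prev≈-11.673047; u=2·(-7.907422)+1/4·(-4.016797)+1/4·(-11.673047)≈-19.737305; next y=-3/5·8.907422+3/4·(-19.737305)≈-20.147432
n=4: y≈-20.147432, sp=1, e=sp−y≈21.147432; I≈17.130635, D=e−e_prev≈29.054854; u=2·21.147432+1/4·17.130635+1/4·29.054854≈53.841235; next y=-3/5·(-20.147432)+3/4·53.841235≈52.469385
n=5: y≈52.469385, sp=1, e=sp−y≈-51.469385; I≈-34.338751, D=e−e_prev≈-72.616817; u=2·(-51.469385)+1/4·(-34.338751)+1/4·(-72.616817)≈-129.677663; next y=-3/5·52.469385+3/4·(-129.677663)≈-128.739879
n=6: y≈-128.739879, sp=1, e=sp−y≈129.739879; I≈95.401128, D=e−e_prev≈181.209264; u=2·129.739879+1/4·95.401128+1/4·181.209264≈328.632355; next y=-3/5·(-128.739879)+3/4·328.632355≈323.718193
n=7: y≈323.718193, sp=1, e=sp−y≈-322.718193; I≈-227.317066, D=e−e_prev≈-452.458072; u=2·(-322.718193)+1/4·(-227.317066)+1/4·(-452.458072)≈-815.380171; next y=-3/5·323.718193+3/4·(-815.380171)≈-805.766044

0 1 2.500 0.000
1 1 -2.188 1.875
2 1 9.664 -2.766
3 1 -19.737 8.907
4 1 53.841 -20.147
5 1 -129.678 52.469
6 1 328.632 -128.740
7 1 -815.380 323.718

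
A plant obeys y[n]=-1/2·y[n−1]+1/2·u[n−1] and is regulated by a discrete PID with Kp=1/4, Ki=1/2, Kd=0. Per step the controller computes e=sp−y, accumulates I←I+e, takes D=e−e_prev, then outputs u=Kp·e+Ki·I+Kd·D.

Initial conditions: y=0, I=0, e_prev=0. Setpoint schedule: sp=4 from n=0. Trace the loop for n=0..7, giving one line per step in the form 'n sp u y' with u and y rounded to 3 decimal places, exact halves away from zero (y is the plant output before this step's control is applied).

(exact arithmetic carried between steps; '≈' marks a value shown rounded to 6 d.p. or computed from one; I and e_prev carry over from the previous line; the table rounds u and y to 3 d.p., halves away from zero)
n=0: y=0, sp=4, e=sp−y=4; I=4, D=e−e_prev=4; u=1/4·4+1/2·4+0·4=3; next y=-1/2·0+1/2·3=1.5
n=1: y=1.5, sp=4, e=sp−y=2.5; I=6.5, D=e−e_prev=-1.5; u=1/4·2.5+1/2·6.5+0·(-1.5)=3.875; next y=-1/2·1.5+1/2·3.875=1.1875
n=2: y=1.1875, sp=4, e=sp−y=2.8125; I=9.3125, D=e−e_prev=0.3125; u=1/4·2.8125+1/2·9.3125+0·0.3125=5.359375; next y=-1/2·1.1875+1/2·5.359375≈2.085938
n=3: y≈2.085938, sp=4, e=sp−y≈1.914063; I≈11.226563, D=e−e_prev≈-0.898438; u=1/4·1.914063+1/2·11.226563+0·(-0.898438)≈6.091797; next y=-1/2·2.085938+1/2·6.091797≈2.002930
n=4: y≈2.002930, sp=4, e=sp−y≈1.997070; I≈13.223633, D=e−e_prev≈0.083008; u=1/4·1.997070+1/2·13.223633+0·0.083008≈7.111084; next y=-1/2·2.002930+1/2·7.111084≈2.554077
n=5: y≈2.554077, sp=4, e=sp−y≈1.445923; I≈14.669556, D=e−e_prev≈-0.551147; u=1/4·1.445923+1/2·14.669556+0·(-0.551147)≈7.696259; next y=-1/2·2.554077+1/2·7.696259≈2.571091
n=6: y≈2.571091, sp=4, e=sp−y≈1.428909; I≈16.098465, D=e−e_prev≈-0.017014; u=1/4·1.428909+1/2·16.098465+0·(-0.017014)≈8.406460; next y=-1/2·2.571091+1/2·8.406460≈2.917685
n=7: y≈2.917685, sp=4, e=sp−y≈1.082315; I≈17.180780, D=e−e_prev≈-0.346594; u=1/4·1.082315+1/2·17.180780+0·(-0.346594)≈8.860969; next y=-1/2·2.917685+1/2·8.860969≈2.971642

0 4 3.000 0.000
1 4 3.875 1.500
2 4 5.359 1.188
3 4 6.092 2.086
4 4 7.111 2.003
5 4 7.696 2.554
6 4 8.406 2.571
7 4 8.861 2.918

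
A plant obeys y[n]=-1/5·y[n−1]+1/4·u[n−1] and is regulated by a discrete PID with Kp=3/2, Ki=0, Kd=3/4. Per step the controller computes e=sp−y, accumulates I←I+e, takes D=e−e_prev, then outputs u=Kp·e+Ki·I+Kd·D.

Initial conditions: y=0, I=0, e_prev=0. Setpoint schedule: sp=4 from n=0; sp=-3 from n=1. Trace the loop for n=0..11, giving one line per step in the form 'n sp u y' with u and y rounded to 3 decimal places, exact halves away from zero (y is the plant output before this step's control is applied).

0 4 9.000 0.000
1 -3 -14.813 2.250
2 -3 6.532 -4.153
3 -3 -13.158 2.464
4 -3 5.858 -3.782
5 -3 -12.334 2.221
6 -3 5.103 -3.528
7 -3 -11.603 1.981
8 -3 4.404 -3.297
9 -3 -10.934 1.761
10 -3 3.763 -3.086
11 -3 -10.319 1.558

(exact arithmetic carried between steps; '≈' marks a value shown rounded to 6 d.p. or computed from one; I and e_prev carry over from the previous line; the table rounds u and y to 3 d.p., halves away from zero)
n=0: y=0, sp=4, e=sp−y=4; I=4, D=e−e_prev=4; u=3/2·4+0·4+3/4·4=9; next y=-1/5·0+1/4·9=2.25
n=1: y=2.25, sp=-3, e=sp−y=-5.25; I=-1.25, D=e−e_prev=-9.25; u=3/2·(-5.25)+0·(-1.25)+3/4·(-9.25)=-14.8125; next y=-1/5·2.25+1/4·(-14.8125)=-4.153125
n=2: y=-4.153125, sp=-3, e=sp−y=1.153125; I=-0.096875, D=e−e_prev=6.403125; u=3/2·1.153125+0·(-0.096875)+3/4·6.403125≈6.532031; next y=-1/5·(-4.153125)+1/4·6.532031≈2.463633
n=3: y≈2.463633, sp=-3, e=sp−y≈-5.463633; I≈-5.560508, D=e−e_prev≈-6.616758; u=3/2·(-5.463633)+0·(-5.560508)+3/4·(-6.616758)≈-13.158018; next y=-1/5·2.463633+1/4·(-13.158018)≈-3.782231
n=4: y≈-3.782231, sp=-3, e=sp−y≈0.782231; I≈-4.778277, D=e−e_prev≈6.245864; u=3/2·0.782231+0·(-4.778277)+3/4·6.245864≈5.857744; next y=-1/5·(-3.782231)+1/4·5.857744≈2.220882
n=5: y≈2.220882, sp=-3, e=sp−y≈-5.220882; I≈-9.999159, D=e−e_prev≈-6.003113; u=3/2·(-5.220882)+0·(-9.999159)+3/4·(-6.003113)≈-12.333658; next y=-1/5·2.220882+1/4·(-12.333658)≈-3.527591
n=6: y≈-3.527591, sp=-3, e=sp−y≈0.527591; I≈-9.471568, D=e−e_prev≈5.748473; u=3/2·0.527591+0·(-9.471568)+3/4·5.748473≈5.102742; next y=-1/5·(-3.527591)+1/4·5.102742≈1.981204
n=7: y≈1.981204, sp=-3, e=sp−y≈-4.981204; I≈-14.452772, D=e−e_prev≈-5.508795; u=3/2·(-4.981204)+0·(-14.452772)+3/4·(-5.508795)≈-11.603401; next y=-1/5·1.981204+1/4·(-11.603401)≈-3.297091
n=8: y≈-3.297091, sp=-3, e=sp−y≈0.297091; I≈-14.155681, D=e−e_prev≈5.278295; u=3/2·0.297091+0·(-14.155681)+3/4·5.278295≈4.404358; next y=-1/5·(-3.297091)+1/4·4.404358≈1.760508
n=9: y≈1.760508, sp=-3, e=sp−y≈-4.760508; I≈-18.916188, D=e−e_prev≈-5.057599; u=3/2·(-4.760508)+0·(-18.916188)+3/4·(-5.057599)≈-10.933960; next y=-1/5·1.760508+1/4·(-10.933960)≈-3.085592
n=10: y≈-3.085592, sp=-3, e=sp−y≈0.085592; I≈-18.830597, D=e−e_prev≈4.846099; u=3/2·0.085592+0·(-18.830597)+3/4·4.846099≈3.762962; next y=-1/5·(-3.085592)+1/4·3.762962≈1.557859
n=11: y≈1.557859, sp=-3, e=sp−y≈-4.557859; I≈-23.388455, D=e−e_prev≈-4.643450; u=3/2·(-4.557859)+0·(-23.388455)+3/4·(-4.643450)≈-10.319376; next y=-1/5·1.557859+1/4·(-10.319376)≈-2.891416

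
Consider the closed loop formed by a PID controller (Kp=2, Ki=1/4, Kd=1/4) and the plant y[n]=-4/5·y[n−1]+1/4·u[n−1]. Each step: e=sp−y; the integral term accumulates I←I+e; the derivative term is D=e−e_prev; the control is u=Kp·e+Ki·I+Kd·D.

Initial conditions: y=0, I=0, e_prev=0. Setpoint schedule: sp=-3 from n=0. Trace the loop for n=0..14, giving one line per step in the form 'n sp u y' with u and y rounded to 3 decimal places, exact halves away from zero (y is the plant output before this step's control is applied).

(exact arithmetic carried between steps; '≈' marks a value shown rounded to 6 d.p. or computed from one; I and e_prev carry over from the previous line; the table rounds u and y to 3 d.p., halves away from zero)
n=0: y=0, sp=-3, e=sp−y=-3; I=-3, D=e−e_prev=-3; u=2·(-3)+1/4·(-3)+1/4·(-3)=-7.5; next y=-4/5·0+1/4·(-7.5)=-1.875
n=1: y=-1.875, sp=-3, e=sp−y=-1.125; I=-4.125, D=e−e_prev=1.875; u=2·(-1.125)+1/4·(-4.125)+1/4·1.875=-2.8125; next y=-4/5·(-1.875)+1/4·(-2.8125)=0.796875
n=2: y=0.796875, sp=-3, e=sp−y=-3.796875; I=-7.921875, D=e−e_prev=-2.671875; u=2·(-3.796875)+1/4·(-7.921875)+1/4·(-2.671875)≈-10.242188; next y=-4/5·0.796875+1/4·(-10.242188)≈-3.198047
n=3: y≈-3.198047, sp=-3, e=sp−y≈0.198047; I≈-7.723828, D=e−e_prev≈3.994922; u=2·0.198047+1/4·(-7.723828)+1/4·3.994922≈-0.536133; next y=-4/5·(-3.198047)+1/4·(-0.536133)≈2.424404
n=4: y≈2.424404, sp=-3, e=sp−y≈-5.424404; I≈-13.148232, D=e−e_prev≈-5.622451; u=2·(-5.424404)+1/4·(-13.148232)+1/4·(-5.622451)≈-15.541479; next y=-4/5·2.424404+1/4·(-15.541479)≈-5.824893
n=5: y≈-5.824893, sp=-3, e=sp−y≈2.824893; I≈-10.323339, D=e−e_prev≈8.249298; u=2·2.824893+1/4·(-10.323339)+1/4·8.249298≈5.131276; next y=-4/5·(-5.824893)+1/4·5.131276≈5.942734
n=6: y≈5.942734, sp=-3, e=sp−y≈-8.942734; I≈-19.266073, D=e−e_prev≈-11.767627; u=2·(-8.942734)+1/4·(-19.266073)+1/4·(-11.767627)≈-25.643892; next y=-4/5·5.942734+1/4·(-25.643892)≈-11.165160
n=7: y≈-11.165160, sp=-3, e=sp−y≈8.165160; I≈-11.100913, D=e−e_prev≈17.107894; u=2·8.165160+1/4·(-11.100913)+1/4·17.107894≈17.832065; next y=-4/5·(-11.165160)+1/4·17.832065≈13.390144
n=8: y≈13.390144, sp=-3, e=sp−y≈-16.390144; I≈-27.491057, D=e−e_prev≈-24.555304; u=2·(-16.390144)+1/4·(-27.491057)+1/4·(-24.555304)≈-45.791879; next y=-4/5·13.390144+1/4·(-45.791879)≈-22.160085
n=9: y≈-22.160085, sp=-3, e=sp−y≈19.160085; I≈-8.330972, D=e−e_prev≈35.550230; u=2·19.160085+1/4·(-8.330972)+1/4·35.550230≈45.124985; next y=-4/5·(-22.160085)+1/4·45.124985≈29.009315
n=10: y≈29.009315, sp=-3, e=sp−y≈-32.009315; I≈-40.340286, D=e−e_prev≈-51.169400; u=2·(-32.009315)+1/4·(-40.340286)+1/4·(-51.169400)≈-86.896051; next y=-4/5·29.009315+1/4·(-86.896051)≈-44.931464
n=11: y≈-44.931464, sp=-3, e=sp−y≈41.931464; I≈1.591178, D=e−e_prev≈73.940779; u=2·41.931464+1/4·1.591178+1/4·73.940779≈102.745918; next y=-4/5·(-44.931464)+1/4·102.745918≈61.631651
n=12: y≈61.631651, sp=-3, e=sp−y≈-64.631651; I≈-63.040473, D=e−e_prev≈-106.563115; u=2·(-64.631651)+1/4·(-63.040473)+1/4·(-106.563115)≈-171.664199; next y=-4/5·61.631651+1/4·(-171.664199)≈-92.221370
n=13: y≈-92.221370, sp=-3, e=sp−y≈89.221370; I≈26.180897, D=e−e_prev≈153.853021; u=2·89.221370+1/4·26.180897+1/4·153.853021≈223.451220; next y=-4/5·(-92.221370)+1/4·223.451220≈129.639901
n=14: y≈129.639901, sp=-3, e=sp−y≈-132.639901; I≈-106.459004, D=e−e_prev≈-221.861272; u=2·(-132.639901)+1/4·(-106.459004)+1/4·(-221.861272)≈-347.359872; next y=-4/5·129.639901+1/4·(-347.359872)≈-190.551889

0 -3 -7.500 0.000
1 -3 -2.813 -1.875
2 -3 -10.242 0.797
3 -3 -0.536 -3.198
4 -3 -15.541 2.424
5 -3 5.131 -5.825
6 -3 -25.644 5.943
7 -3 17.832 -11.165
8 -3 -45.792 13.390
9 -3 45.125 -22.160
10 -3 -86.896 29.009
11 -3 102.746 -44.931
12 -3 -171.664 61.632
13 -3 223.451 -92.221
14 -3 -347.360 129.640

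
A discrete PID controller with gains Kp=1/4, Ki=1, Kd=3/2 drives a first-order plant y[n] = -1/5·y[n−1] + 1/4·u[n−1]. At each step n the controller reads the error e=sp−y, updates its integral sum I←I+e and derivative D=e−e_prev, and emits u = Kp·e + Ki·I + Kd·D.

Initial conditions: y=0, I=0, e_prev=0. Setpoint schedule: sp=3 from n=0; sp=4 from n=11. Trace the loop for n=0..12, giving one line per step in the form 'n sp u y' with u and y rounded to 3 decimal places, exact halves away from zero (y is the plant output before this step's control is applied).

0 3 8.250 0.000
1 3 1.078 2.063
2 3 11.174 -0.143
3 3 2.855 2.822
4 3 14.831 0.149
5 3 3.969 3.678
6 3 17.992 0.257
7 3 4.081 4.447
8 3 20.788 0.131
9 3 3.323 5.171
10 3 23.491 -0.203
11 4 4.562 5.914
12 4 26.702 -0.042

(exact arithmetic carried between steps; '≈' marks a value shown rounded to 6 d.p. or computed from one; I and e_prev carry over from the previous line; the table rounds u and y to 3 d.p., halves away from zero)
n=0: y=0, sp=3, e=sp−y=3; I=3, D=e−e_prev=3; u=1/4·3+1·3+3/2·3=8.25; next y=-1/5·0+1/4·8.25=2.0625
n=1: y=2.0625, sp=3, e=sp−y=0.9375; I=3.9375, D=e−e_prev=-2.0625; u=1/4·0.9375+1·3.9375+3/2·(-2.0625)=1.078125; next y=-1/5·2.0625+1/4·1.078125≈-0.142969
n=2: y≈-0.142969, sp=3, e=sp−y≈3.142969; I≈7.080469, D=e−e_prev≈2.205469; u=1/4·3.142969+1·7.080469+3/2·2.205469≈11.174414; next y=-1/5·(-0.142969)+1/4·11.174414≈2.822197
n=3: y≈2.822197, sp=3, e=sp−y≈0.177803; I≈7.258271, D=e−e_prev≈-2.965166; u=1/4·0.177803+1·7.258271+3/2·(-2.965166)≈2.854973; next y=-1/5·2.822197+1/4·2.854973≈0.149304
n=4: y≈0.149304, sp=3, e=sp−y≈2.850696; I≈10.108968, D=e−e_prev≈2.672893; u=1/4·2.850696+1·10.108968+3/2·2.672893≈14.830982; next y=-1/5·0.149304+1/4·14.830982≈3.677885
n=5: y≈3.677885, sp=3, e=sp−y≈-0.677885; I≈9.431083, D=e−e_prev≈-3.528581; u=1/4·(-0.677885)+1·9.431083+3/2·(-3.528581)≈3.968740; next y=-1/5·3.677885+1/4·3.968740≈0.256608
n=6: y≈0.256608, sp=3, e=sp−y≈2.743392; I≈12.174475, D=e−e_prev≈3.421277; u=1/4·2.743392+1·12.174475+3/2·3.421277≈17.992237; next y=-1/5·0.256608+1/4·17.992237≈4.446738
n=7: y≈4.446738, sp=3, e=sp−y≈-1.446738; I≈10.727737, D=e−e_prev≈-4.190130; u=1/4·(-1.446738)+1·10.727737+3/2·(-4.190130)≈4.080858; next y=-1/5·4.446738+1/4·4.080858≈0.130867
n=8: y≈0.130867, sp=3, e=sp−y≈2.869133; I≈13.596870, D=e−e_prev≈4.315871; u=1/4·2.869133+1·13.596870+3/2·4.315871≈20.787959; next y=-1/5·0.130867+1/4·20.787959≈5.170816
n=9: y≈5.170816, sp=3, e=sp−y≈-2.170816; I≈11.426054, D=e−e_prev≈-5.039949; u=1/4·(-2.170816)+1·11.426054+3/2·(-5.039949)≈3.323425; next y=-1/5·5.170816+1/4·3.323425≈-0.203307
n=10: y≈-0.203307, sp=3, e=sp−y≈3.203307; I≈14.629361, D=e−e_prev≈5.374123; u=1/4·3.203307+1·14.629361+3/2·5.374123≈23.491372; next y=-1/5·(-0.203307)+1/4·23.491372≈5.913504
n=11: y≈5.913504, sp=4, e=sp−y≈-1.913504; I≈12.715856, D=e−e_prev≈-5.116811; u=1/4·(-1.913504)+1·12.715856+3/2·(-5.116811)≈4.562263; next y=-1/5·5.913504+1/4·4.562263≈-0.042135
n=12: y≈-0.042135, sp=4, e=sp−y≈4.042135; I≈16.757991, D=e−e_prev≈5.955640; u=1/4·4.042135+1·16.757991+3/2·5.955640≈26.701985; next y=-1/5·(-0.042135)+1/4·26.701985≈6.683923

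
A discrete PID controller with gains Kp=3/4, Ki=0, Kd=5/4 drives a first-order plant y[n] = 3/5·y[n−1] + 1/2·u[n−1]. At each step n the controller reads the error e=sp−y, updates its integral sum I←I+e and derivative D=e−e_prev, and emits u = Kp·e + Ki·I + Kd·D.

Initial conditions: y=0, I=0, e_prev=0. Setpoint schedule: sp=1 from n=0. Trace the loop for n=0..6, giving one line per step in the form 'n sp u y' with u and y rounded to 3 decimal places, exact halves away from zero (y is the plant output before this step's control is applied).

0 1 2.000 0.000
1 1 -1.250 1.000
2 1 2.050 -0.025
3 1 -1.301 1.010
4 1 2.102 -0.045
5 1 -1.354 1.024
6 1 2.155 -0.063

(exact arithmetic carried between steps; '≈' marks a value shown rounded to 6 d.p. or computed from one; I and e_prev carry over from the previous line; the table rounds u and y to 3 d.p., halves away from zero)
n=0: y=0, sp=1, e=sp−y=1; I=1, D=e−e_prev=1; u=3/4·1+0·1+5/4·1=2; next y=3/5·0+1/2·2=1
n=1: y=1, sp=1, e=sp−y=0; I=1, D=e−e_prev=-1; u=3/4·0+0·1+5/4·(-1)=-1.25; next y=3/5·1+1/2·(-1.25)=-0.025
n=2: y=-0.025, sp=1, e=sp−y=1.025; I=2.025, D=e−e_prev=1.025; u=3/4·1.025+0·2.025+5/4·1.025=2.05; next y=3/5·(-0.025)+1/2·2.05=1.01
n=3: y=1.01, sp=1, e=sp−y=-0.01; I=2.015, D=e−e_prev=-1.035; u=3/4·(-0.01)+0·2.015+5/4·(-1.035)=-1.30125; next y=3/5·1.01+1/2·(-1.30125)=-0.044625
n=4: y=-0.044625, sp=1, e=sp−y=1.044625; I=3.059625, D=e−e_prev=1.054625; u=3/4·1.044625+0·3.059625+5/4·1.054625=2.10175; next y=3/5·(-0.044625)+1/2·2.10175=1.0241
n=5: y=1.0241, sp=1, e=sp−y=-0.0241; I=3.035525, D=e−e_prev=-1.068725; u=3/4·(-0.0241)+0·3.035525+5/4·(-1.068725)≈-1.353981; next y=3/5·1.0241+1/2·(-1.353981)≈-0.062531
n=6: y≈-0.062531, sp=1, e=sp−y≈1.062531; I≈4.098056, D=e−e_prev≈1.086631; u=3/4·1.062531+0·4.098056+5/4·1.086631≈2.155186; next y=3/5·(-0.062531)+1/2·2.155186≈1.040075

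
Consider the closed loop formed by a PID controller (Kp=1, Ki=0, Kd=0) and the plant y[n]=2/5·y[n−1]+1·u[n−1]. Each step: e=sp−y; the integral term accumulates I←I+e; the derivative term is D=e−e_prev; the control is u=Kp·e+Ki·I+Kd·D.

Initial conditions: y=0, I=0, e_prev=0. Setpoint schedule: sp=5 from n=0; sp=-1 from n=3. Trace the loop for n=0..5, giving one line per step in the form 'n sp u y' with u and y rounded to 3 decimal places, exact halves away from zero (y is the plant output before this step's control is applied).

(exact arithmetic carried between steps; '≈' marks a value shown rounded to 6 d.p. or computed from one; I and e_prev carry over from the previous line; the table rounds u and y to 3 d.p., halves away from zero)
n=0: y=0, sp=5, e=sp−y=5; I=5, D=e−e_prev=5; u=1·5+0·5+0·5=5; next y=2/5·0+1·5=5
n=1: y=5, sp=5, e=sp−y=0; I=5, D=e−e_prev=-5; u=1·0+0·5+0·(-5)=0; next y=2/5·5+1·0=2
n=2: y=2, sp=5, e=sp−y=3; I=8, D=e−e_prev=3; u=1·3+0·8+0·3=3; next y=2/5·2+1·3=3.8
n=3: y=3.8, sp=-1, e=sp−y=-4.8; I=3.2, D=e−e_prev=-7.8; u=1·(-4.8)+0·3.2+0·(-7.8)=-4.8; next y=2/5·3.8+1·(-4.8)=-3.28
n=4: y=-3.28, sp=-1, e=sp−y=2.28; I=5.48, D=e−e_prev=7.08; u=1·2.28+0·5.48+0·7.08=2.28; next y=2/5·(-3.28)+1·2.28=0.968
n=5: y=0.968, sp=-1, e=sp−y=-1.968; I=3.512, D=e−e_prev=-4.248; u=1·(-1.968)+0·3.512+0·(-4.248)=-1.968; next y=2/5·0.968+1·(-1.968)=-1.5808

0 5 5.000 0.000
1 5 0.000 5.000
2 5 3.000 2.000
3 -1 -4.800 3.800
4 -1 2.280 -3.280
5 -1 -1.968 0.968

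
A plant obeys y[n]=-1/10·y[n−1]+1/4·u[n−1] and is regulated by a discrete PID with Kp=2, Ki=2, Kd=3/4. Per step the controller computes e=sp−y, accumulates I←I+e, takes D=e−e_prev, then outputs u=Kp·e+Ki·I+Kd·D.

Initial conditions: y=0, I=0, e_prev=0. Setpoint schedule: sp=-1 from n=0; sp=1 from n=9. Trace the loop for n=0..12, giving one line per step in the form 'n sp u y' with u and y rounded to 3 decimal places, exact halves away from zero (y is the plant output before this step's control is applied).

(exact arithmetic carried between steps; '≈' marks a value shown rounded to 6 d.p. or computed from one; I and e_prev carry over from the previous line; the table rounds u and y to 3 d.p., halves away from zero)
n=0: y=0, sp=-1, e=sp−y=-1; I=-1, D=e−e_prev=-1; u=2·(-1)+2·(-1)+3/4·(-1)=-4.75; next y=-1/10·0+1/4·(-4.75)=-1.1875
n=1: y=-1.1875, sp=-1, e=sp−y=0.1875; I=-0.8125, D=e−e_prev=1.1875; u=2·0.1875+2·(-0.8125)+3/4·1.1875=-0.359375; next y=-1/10·(-1.1875)+1/4·(-0.359375)≈0.028906
n=2: y≈0.028906, sp=-1, e=sp−y≈-1.028906; I≈-1.841406, D=e−e_prev≈-1.216406; u=2·(-1.028906)+2·(-1.841406)+3/4·(-1.216406)≈-6.652930; next y=-1/10·0.028906+1/4·(-6.652930)≈-1.666123
n=3: y≈-1.666123, sp=-1, e=sp−y≈0.666123; I≈-1.175283, D=e−e_prev≈1.695029; u=2·0.666123+2·(-1.175283)+3/4·1.695029≈0.252952; next y=-1/10·(-1.666123)+1/4·0.252952≈0.229850
n=4: y≈0.229850, sp=-1, e=sp−y≈-1.229850; I≈-2.405133, D=e−e_prev≈-1.895973; u=2·(-1.229850)+2·(-2.405133)+3/4·(-1.895973)≈-8.691947; next y=-1/10·0.229850+1/4·(-8.691947)≈-2.195972
n=5: y≈-2.195972, sp=-1, e=sp−y≈1.195972; I≈-1.209162, D=e−e_prev≈2.425822; u=2·1.195972+2·(-1.209162)+3/4·2.425822≈1.792987; next y=-1/10·(-2.195972)+1/4·1.792987≈0.667844
n=6: y≈0.667844, sp=-1, e=sp−y≈-1.667844; I≈-2.877006, D=e−e_prev≈-2.863816; u=2·(-1.667844)+2·(-2.877006)+3/4·(-2.863816)≈-11.237561; next y=-1/10·0.667844+1/4·(-11.237561)≈-2.876175
n=7: y≈-2.876175, sp=-1, e=sp−y≈1.876175; I≈-1.000831, D=e−e_prev≈3.544019; u=2·1.876175+2·(-1.000831)+3/4·3.544019≈4.408701; next y=-1/10·(-2.876175)+1/4·4.408701≈1.389793
n=8: y≈1.389793, sp=-1, e=sp−y≈-2.389793; I≈-3.390624, D=e−e_prev≈-4.265967; u=2·(-2.389793)+2·(-3.390624)+3/4·(-4.265967)≈-14.760308; next y=-1/10·1.389793+1/4·(-14.760308)≈-3.829056
n=9: y≈-3.829056, sp=1, e=sp−y≈4.829056; I≈1.438433, D=e−e_prev≈7.218849; u=2·4.829056+2·1.438433+3/4·7.218849≈17.949115; next y=-1/10·(-3.829056)+1/4·17.949115≈4.870184
n=10: y≈4.870184, sp=1, e=sp−y≈-3.870184; I≈-2.431752, D=e−e_prev≈-8.699241; u=2·(-3.870184)+2·(-2.431752)+3/4·(-8.699241)≈-19.128303; next y=-1/10·4.870184+1/4·(-19.128303)≈-5.269094
n=11: y≈-5.269094, sp=1, e=sp−y≈6.269094; I≈3.837342, D=e−e_prev≈10.139278; u=2·6.269094+2·3.837342+3/4·10.139278≈27.817332; next y=-1/10·(-5.269094)+1/4·27.817332≈7.481242
n=12: y≈7.481242, sp=1, e=sp−y≈-6.481242; I≈-2.643900, D=e−e_prev≈-12.750336; u=2·(-6.481242)+2·(-2.643900)+3/4·(-12.750336)≈-27.813037; next y=-1/10·7.481242+1/4·(-27.813037)≈-7.701384

0 -1 -4.750 0.000
1 -1 -0.359 -1.188
2 -1 -6.653 0.029
3 -1 0.253 -1.666
4 -1 -8.692 0.230
5 -1 1.793 -2.196
6 -1 -11.238 0.668
7 -1 4.409 -2.876
8 -1 -14.760 1.390
9 1 17.949 -3.829
10 1 -19.128 4.870
11 1 27.817 -5.269
12 1 -27.813 7.481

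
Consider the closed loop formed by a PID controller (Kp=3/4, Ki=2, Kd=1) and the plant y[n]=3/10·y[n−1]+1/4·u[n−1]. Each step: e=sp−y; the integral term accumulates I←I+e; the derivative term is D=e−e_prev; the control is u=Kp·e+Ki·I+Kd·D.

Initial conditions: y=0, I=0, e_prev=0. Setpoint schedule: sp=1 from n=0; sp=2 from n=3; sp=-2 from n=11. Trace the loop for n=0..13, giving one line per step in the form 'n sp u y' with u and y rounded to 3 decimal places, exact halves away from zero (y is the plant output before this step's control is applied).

(exact arithmetic carried between steps; '≈' marks a value shown rounded to 6 d.p. or computed from one; I and e_prev carry over from the previous line; the table rounds u and y to 3 d.p., halves away from zero)
n=0: y=0, sp=1, e=sp−y=1; I=1, D=e−e_prev=1; u=3/4·1+2·1+1·1=3.75; next y=3/10·0+1/4·3.75=0.9375
n=1: y=0.9375, sp=1, e=sp−y=0.0625; I=1.0625, D=e−e_prev=-0.9375; u=3/4·0.0625+2·1.0625+1·(-0.9375)=1.234375; next y=3/10·0.9375+1/4·1.234375≈0.589844
n=2: y≈0.589844, sp=1, e=sp−y≈0.410156; I≈1.472656, D=e−e_prev≈0.347656; u=3/4·0.410156+2·1.472656+1·0.347656≈3.600586; next y=3/10·0.589844+1/4·3.600586≈1.077100
n=3: y≈1.077100, sp=2, e=sp−y≈0.922900; I≈2.395557, D=e−e_prev≈0.512744; u=3/4·0.922900+2·2.395557+1·0.512744≈5.996033; next y=3/10·1.077100+1/4·5.996033≈1.822138
n=4: y≈1.822138, sp=2, e=sp−y≈0.177862; I≈2.573419, D=e−e_prev≈-0.745038; u=3/4·0.177862+2·2.573419+1·(-0.745038)≈4.535195; next y=3/10·1.822138+1/4·4.535195≈1.680440
n=5: y≈1.680440, sp=2, e=sp−y≈0.319560; I≈2.892978, D=e−e_prev≈0.141698; u=3/4·0.319560+2·2.892978+1·0.141698≈6.167324; next y=3/10·1.680440+1/4·6.167324≈2.045963
n=6: y≈2.045963, sp=2, e=sp−y≈-0.045963; I≈2.847015, D=e−e_prev≈-0.365523; u=3/4·(-0.045963)+2·2.847015+1·(-0.365523)≈5.294035; next y=3/10·2.045963+1/4·5.294035≈1.937298
n=7: y≈1.937298, sp=2, e=sp−y≈0.062702; I≈2.909717, D=e−e_prev≈0.108665; u=3/4·0.062702+2·2.909717+1·0.108665≈5.975127; next y=3/10·1.937298+1/4·5.975127≈2.074971
n=8: y≈2.074971, sp=2, e=sp−y≈-0.074971; I≈2.834746, D=e−e_prev≈-0.137673; u=3/4·(-0.074971)+2·2.834746+1·(-0.137673)≈5.475591; next y=3/10·2.074971+1/4·5.475591≈1.991389
n=9: y≈1.991389, sp=2, e=sp−y≈0.008611; I≈2.843357, D=e−e_prev≈0.083582; u=3/4·0.008611+2·2.843357+1·0.083582≈5.776755; next y=3/10·1.991389+1/4·5.776755≈2.041605
n=10: y≈2.041605, sp=2, e=sp−y≈-0.041605; I≈2.801752, D=e−e_prev≈-0.050216; u=3/4·(-0.041605)+2·2.801752+1·(-0.050216)≈5.522083; next y=3/10·2.041605+1/4·5.522083≈1.993002
n=11: y≈1.993002, sp=-2, e=sp−y≈-3.993002; I≈-1.191251, D=e−e_prev≈-3.951397; u=3/4·(-3.993002)+2·(-1.191251)+1·(-3.951397)≈-9.328650; next y=3/10·1.993002+1/4·(-9.328650)≈-1.734262
n=12: y≈-1.734262, sp=-2, e=sp−y≈-0.265738; I≈-1.456989, D=e−e_prev≈3.727264; u=3/4·(-0.265738)+2·(-1.456989)+1·3.727264≈0.613983; next y=3/10·(-1.734262)+1/4·0.613983≈-0.366783
n=13: y≈-0.366783, sp=-2, e=sp−y≈-1.633217; I≈-3.090206, D=e−e_prev≈-1.367479; u=3/4·(-1.633217)+2·(-3.090206)+1·(-1.367479)≈-8.772804; next y=3/10·(-0.366783)+1/4·(-8.772804)≈-2.303236

0 1 3.750 0.000
1 1 1.234 0.938
2 1 3.601 0.590
3 2 5.996 1.077
4 2 4.535 1.822
5 2 6.167 1.680
6 2 5.294 2.046
7 2 5.975 1.937
8 2 5.476 2.075
9 2 5.777 1.991
10 2 5.522 2.042
11 -2 -9.329 1.993
12 -2 0.614 -1.734
13 -2 -8.773 -0.367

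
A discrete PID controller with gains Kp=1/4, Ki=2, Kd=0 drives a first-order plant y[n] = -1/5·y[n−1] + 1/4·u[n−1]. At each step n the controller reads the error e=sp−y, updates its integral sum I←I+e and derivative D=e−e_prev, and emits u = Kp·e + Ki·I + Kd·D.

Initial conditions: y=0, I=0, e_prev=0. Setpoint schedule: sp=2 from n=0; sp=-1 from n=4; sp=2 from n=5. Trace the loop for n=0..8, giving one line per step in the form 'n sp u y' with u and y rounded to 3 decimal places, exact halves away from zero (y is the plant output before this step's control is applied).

0 2 4.500 0.000
1 2 5.969 1.125
2 2 7.399 1.267
3 2 8.124 1.596
4 -1 1.922 1.712
5 2 6.789 0.138
6 2 7.067 1.670
7 2 8.260 1.433
8 2 8.617 1.779

(exact arithmetic carried between steps; '≈' marks a value shown rounded to 6 d.p. or computed from one; I and e_prev carry over from the previous line; the table rounds u and y to 3 d.p., halves away from zero)
n=0: y=0, sp=2, e=sp−y=2; I=2, D=e−e_prev=2; u=1/4·2+2·2+0·2=4.5; next y=-1/5·0+1/4·4.5=1.125
n=1: y=1.125, sp=2, e=sp−y=0.875; I=2.875, D=e−e_prev=-1.125; u=1/4·0.875+2·2.875+0·(-1.125)=5.96875; next y=-1/5·1.125+1/4·5.96875≈1.267188
n=2: y≈1.267188, sp=2, e=sp−y≈0.732813; I≈3.607813, D=e−e_prev≈-0.142188; u=1/4·0.732813+2·3.607813+0·(-0.142188)≈7.398828; next y=-1/5·1.267188+1/4·7.398828≈1.596270
n=3: y≈1.596270, sp=2, e=sp−y≈0.403730; I≈4.011543, D=e−e_prev≈-0.329082; u=1/4·0.403730+2·4.011543+0·(-0.329082)≈8.124019; next y=-1/5·1.596270+1/4·8.124019≈1.711751
n=4: y≈1.711751, sp=-1, e=sp−y≈-2.711751; I≈1.299792, D=e−e_prev≈-3.115481; u=1/4·(-2.711751)+2·1.299792+0·(-3.115481)≈1.921647; next y=-1/5·1.711751+1/4·1.921647≈0.138062
n=5: y≈0.138062, sp=2, e=sp−y≈1.861938; I≈3.161731, D=e−e_prev≈4.573689; u=1/4·1.861938+2·3.161731+0·4.573689≈6.788946; next y=-1/5·0.138062+1/4·6.788946≈1.669624
n=6: y≈1.669624, sp=2, e=sp−y≈0.330376; I≈3.492106, D=e−e_prev≈-1.531563; u=1/4·0.330376+2·3.492106+0·(-1.531563)≈7.066807; next y=-1/5·1.669624+1/4·7.066807≈1.432777
n=7: y≈1.432777, sp=2, e=sp−y≈0.567223; I≈4.059330, D=e−e_prev≈0.236847; u=1/4·0.567223+2·4.059330+0·0.236847≈8.260465; next y=-1/5·1.432777+1/4·8.260465≈1.778561
n=8: y≈1.778561, sp=2, e=sp−y≈0.221439; I≈4.280769, D=e−e_prev≈-0.345784; u=1/4·0.221439+2·4.280769+0·(-0.345784)≈8.616897; next y=-1/5·1.778561+1/4·8.616897≈1.798512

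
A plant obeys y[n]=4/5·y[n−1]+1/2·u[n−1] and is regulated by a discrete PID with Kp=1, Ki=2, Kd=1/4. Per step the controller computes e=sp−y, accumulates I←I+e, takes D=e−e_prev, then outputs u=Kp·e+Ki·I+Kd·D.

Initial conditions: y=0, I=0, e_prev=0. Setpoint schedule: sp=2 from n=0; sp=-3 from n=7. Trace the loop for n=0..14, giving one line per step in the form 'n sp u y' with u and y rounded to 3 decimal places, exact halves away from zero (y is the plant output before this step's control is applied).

(exact arithmetic carried between steps; '≈' marks a value shown rounded to 6 d.p. or computed from one; I and e_prev carry over from the previous line; the table rounds u and y to 3 d.p., halves away from zero)
n=0: y=0, sp=2, e=sp−y=2; I=2, D=e−e_prev=2; u=1·2+2·2+1/4·2=6.5; next y=4/5·0+1/2·6.5=3.25
n=1: y=3.25, sp=2, e=sp−y=-1.25; I=0.75, D=e−e_prev=-3.25; u=1·(-1.25)+2·0.75+1/4·(-3.25)=-0.5625; next y=4/5·3.25+1/2·(-0.5625)=2.31875
n=2: y=2.31875, sp=2, e=sp−y=-0.31875; I=0.43125, D=e−e_prev=0.93125; u=1·(-0.31875)+2·0.43125+1/4·0.93125≈0.776563; next y=4/5·2.31875+1/2·0.776563≈2.243281
n=3: y≈2.243281, sp=2, e=sp−y≈-0.243281; I≈0.187969, D=e−e_prev≈0.075469; u=1·(-0.243281)+2·0.187969+1/4·0.075469≈0.151523; next y=4/5·2.243281+1/2·0.151523≈1.870387
n=4: y≈1.870387, sp=2, e=sp−y≈0.129613; I≈0.317582, D=e−e_prev≈0.372895; u=1·0.129613+2·0.317582+1/4·0.372895≈0.858001; next y=4/5·1.870387+1/2·0.858001≈1.925310
n=5: y≈1.925310, sp=2, e=sp−y≈0.074690; I≈0.392272, D=e−e_prev≈-0.054923; u=1·0.074690+2·0.392272+1/4·(-0.054923)≈0.845504; next y=4/5·1.925310+1/2·0.845504≈1.963000
n=6: y≈1.963000, sp=2, e=sp−y≈0.037000; I≈0.429272, D=e−e_prev≈-0.037690; u=1·0.037000+2·0.429272+1/4·(-0.037690)≈0.886123; next y=4/5·1.963000+1/2·0.886123≈2.013461
n=7: y≈2.013461, sp=-3, e=sp−y≈-5.013461; I≈-4.584189, D=e−e_prev≈-5.050461; u=1·(-5.013461)+2·(-4.584189)+1/4·(-5.050461)≈-15.444454; next y=4/5·2.013461+1/2·(-15.444454)≈-6.111458
n=8: y≈-6.111458, sp=-3, e=sp−y≈3.111458; I≈-1.472731, D=e−e_prev≈8.124919; u=1·3.111458+2·(-1.472731)+1/4·8.124919≈2.197226; next y=4/5·(-6.111458)+1/2·2.197226≈-3.790553
n=9: y≈-3.790553, sp=-3, e=sp−y≈0.790553; I≈-0.682177, D=e−e_prev≈-2.320905; u=1·0.790553+2·(-0.682177)+1/4·(-2.320905)≈-1.154028; next y=4/5·(-3.790553)+1/2·(-1.154028)≈-3.609457
n=10: y≈-3.609457, sp=-3, e=sp−y≈0.609457; I≈-0.072721, D=e−e_prev≈-0.181097; u=1·0.609457+2·(-0.072721)+1/4·(-0.181097)≈0.418741; next y=4/5·(-3.609457)+1/2·0.418741≈-2.678195
n=11: y≈-2.678195, sp=-3, e=sp−y≈-0.321805; I≈-0.394526, D=e−e_prev≈-0.931262; u=1·(-0.321805)+2·(-0.394526)+1/4·(-0.931262)≈-1.343672; next y=4/5·(-2.678195)+1/2·(-1.343672)≈-2.814392
n=12: y≈-2.814392, sp=-3, e=sp−y≈-0.185608; I≈-0.580134, D=e−e_prev≈0.136197; u=1·(-0.185608)+2·(-0.580134)+1/4·0.136197≈-1.311826; next y=4/5·(-2.814392)+1/2·(-1.311826)≈-2.907427
n=13: y≈-2.907427, sp=-3, e=sp−y≈-0.092573; I≈-0.672707, D=e−e_prev≈0.093035; u=1·(-0.092573)+2·(-0.672707)+1/4·0.093035≈-1.414729; next y=4/5·(-2.907427)+1/2·(-1.414729)≈-3.033306
n=14: y≈-3.033306, sp=-3, e=sp−y≈0.033306; I≈-0.639401, D=e−e_prev≈0.125879; u=1·0.033306+2·(-0.639401)+1/4·0.125879≈-1.214027; next y=4/5·(-3.033306)+1/2·(-1.214027)≈-3.033658

0 2 6.500 0.000
1 2 -0.563 3.250
2 2 0.777 2.319
3 2 0.152 2.243
4 2 0.858 1.870
5 2 0.846 1.925
6 2 0.886 1.963
7 -3 -15.444 2.013
8 -3 2.197 -6.111
9 -3 -1.154 -3.791
10 -3 0.419 -3.609
11 -3 -1.344 -2.678
12 -3 -1.312 -2.814
13 -3 -1.415 -2.907
14 -3 -1.214 -3.033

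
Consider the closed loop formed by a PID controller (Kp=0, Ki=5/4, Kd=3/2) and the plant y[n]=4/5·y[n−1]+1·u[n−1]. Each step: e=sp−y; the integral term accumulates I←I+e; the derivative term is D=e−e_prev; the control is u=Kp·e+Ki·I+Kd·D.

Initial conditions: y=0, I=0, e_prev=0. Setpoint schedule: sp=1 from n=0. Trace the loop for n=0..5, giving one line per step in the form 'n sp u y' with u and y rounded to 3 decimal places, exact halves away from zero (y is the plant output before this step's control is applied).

0 1 2.750 0.000
1 1 -5.063 2.750
2 1 12.309 -2.863
3 1 -26.706 10.019
4 1 60.295 -18.691
5 1 -134.249 45.343

(exact arithmetic carried between steps; '≈' marks a value shown rounded to 6 d.p. or computed from one; I and e_prev carry over from the previous line; the table rounds u and y to 3 d.p., halves away from zero)
n=0: y=0, sp=1, e=sp−y=1; I=1, D=e−e_prev=1; u=0·1+5/4·1+3/2·1=2.75; next y=4/5·0+1·2.75=2.75
n=1: y=2.75, sp=1, e=sp−y=-1.75; I=-0.75, D=e−e_prev=-2.75; u=0·(-1.75)+5/4·(-0.75)+3/2·(-2.75)=-5.0625; next y=4/5·2.75+1·(-5.0625)=-2.8625
n=2: y=-2.8625, sp=1, e=sp−y=3.8625; I=3.1125, D=e−e_prev=5.6125; u=0·3.8625+5/4·3.1125+3/2·5.6125=12.309375; next y=4/5·(-2.8625)+1·12.309375=10.019375
n=3: y=10.019375, sp=1, e=sp−y=-9.019375; I=-5.906875, D=e−e_prev=-12.881875; u=0·(-9.019375)+5/4·(-5.906875)+3/2·(-12.881875)≈-26.706406; next y=4/5·10.019375+1·(-26.706406)≈-18.690906
n=4: y≈-18.690906, sp=1, e=sp−y≈19.690906; I≈13.784031, D=e−e_prev≈28.710281; u=0·19.690906+5/4·13.784031+3/2·28.710281≈60.295461; next y=4/5·(-18.690906)+1·60.295461≈45.342736
n=5: y≈45.342736, sp=1, e=sp−y≈-44.342736; I≈-30.558705, D=e−e_prev≈-64.033642; u=0·(-44.342736)+5/4·(-30.558705)+3/2·(-64.033642)≈-134.248844; next y=4/5·45.342736+1·(-134.248844)≈-97.974655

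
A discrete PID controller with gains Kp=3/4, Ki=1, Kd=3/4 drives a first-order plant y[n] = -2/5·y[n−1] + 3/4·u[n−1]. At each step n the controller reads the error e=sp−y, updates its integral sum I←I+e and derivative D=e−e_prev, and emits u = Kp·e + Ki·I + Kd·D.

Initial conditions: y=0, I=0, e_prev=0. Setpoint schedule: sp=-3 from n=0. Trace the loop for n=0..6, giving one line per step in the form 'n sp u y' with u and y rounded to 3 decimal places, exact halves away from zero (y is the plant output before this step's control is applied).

(exact arithmetic carried between steps; '≈' marks a value shown rounded to 6 d.p. or computed from one; I and e_prev carry over from the previous line; the table rounds u and y to 3 d.p., halves away from zero)
n=0: y=0, sp=-3, e=sp−y=-3; I=-3, D=e−e_prev=-3; u=3/4·(-3)+1·(-3)+3/4·(-3)=-7.5; next y=-2/5·0+3/4·(-7.5)=-5.625
n=1: y=-5.625, sp=-3, e=sp−y=2.625; I=-0.375, D=e−e_prev=5.625; u=3/4·2.625+1·(-0.375)+3/4·5.625=5.8125; next y=-2/5·(-5.625)+3/4·5.8125=6.609375
n=2: y=6.609375, sp=-3, e=sp−y=-9.609375; I=-9.984375, D=e−e_prev=-12.234375; u=3/4·(-9.609375)+1·(-9.984375)+3/4·(-12.234375)≈-26.367188; next y=-2/5·6.609375+3/4·(-26.367188)≈-22.419141
n=3: y≈-22.419141, sp=-3, e=sp−y≈19.419141; I≈9.434766, D=e−e_prev≈29.028516; u=3/4·19.419141+1·9.434766+3/4·29.028516≈45.770508; next y=-2/5·(-22.419141)+3/4·45.770508≈43.295537
n=4: y≈43.295537, sp=-3, e=sp−y≈-46.295537; I≈-36.860771, D=e−e_prev≈-65.714678; u=3/4·(-46.295537)+1·(-36.860771)+3/4·(-65.714678)≈-120.868433; next y=-2/5·43.295537+3/4·(-120.868433)≈-107.969539
n=5: y≈-107.969539, sp=-3, e=sp−y≈104.969539; I≈68.108768, D=e−e_prev≈151.265076; u=3/4·104.969539+1·68.108768+3/4·151.265076≈260.284730; next y=-2/5·(-107.969539)+3/4·260.284730≈238.401363
n=6: y≈238.401363, sp=-3, e=sp−y≈-241.401363; I≈-173.292595, D=e−e_prev≈-346.370902; u=3/4·(-241.401363)+1·(-173.292595)+3/4·(-346.370902)≈-614.121794; next y=-2/5·238.401363+3/4·(-614.121794)≈-555.951891

0 -3 -7.500 0.000
1 -3 5.813 -5.625
2 -3 -26.367 6.609
3 -3 45.771 -22.419
4 -3 -120.868 43.296
5 -3 260.285 -107.970
6 -3 -614.122 238.401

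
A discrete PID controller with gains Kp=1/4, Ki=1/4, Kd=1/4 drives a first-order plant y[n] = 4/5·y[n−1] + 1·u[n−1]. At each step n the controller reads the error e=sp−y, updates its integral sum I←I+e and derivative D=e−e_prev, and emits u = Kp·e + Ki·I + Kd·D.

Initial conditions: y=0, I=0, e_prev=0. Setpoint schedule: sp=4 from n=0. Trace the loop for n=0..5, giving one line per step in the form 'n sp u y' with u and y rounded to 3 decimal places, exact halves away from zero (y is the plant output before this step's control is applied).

0 4 3.000 0.000
1 4 0.750 3.000
2 4 1.638 3.150
3 4 1.132 4.158
4 4 1.119 4.458
5 4 0.909 4.685

(exact arithmetic carried between steps; '≈' marks a value shown rounded to 6 d.p. or computed from one; I and e_prev carry over from the previous line; the table rounds u and y to 3 d.p., halves away from zero)
n=0: y=0, sp=4, e=sp−y=4; I=4, D=e−e_prev=4; u=1/4·4+1/4·4+1/4·4=3; next y=4/5·0+1·3=3
n=1: y=3, sp=4, e=sp−y=1; I=5, D=e−e_prev=-3; u=1/4·1+1/4·5+1/4·(-3)=0.75; next y=4/5·3+1·0.75=3.15
n=2: y=3.15, sp=4, e=sp−y=0.85; I=5.85, D=e−e_prev=-0.15; u=1/4·0.85+1/4·5.85+1/4·(-0.15)=1.6375; next y=4/5·3.15+1·1.6375=4.1575
n=3: y=4.1575, sp=4, e=sp−y=-0.1575; I=5.6925, D=e−e_prev=-1.0075; u=1/4·(-0.1575)+1/4·5.6925+1/4·(-1.0075)=1.131875; next y=4/5·4.1575+1·1.131875=4.457875
n=4: y=4.457875, sp=4, e=sp−y=-0.457875; I=5.234625, D=e−e_prev=-0.300375; u=1/4·(-0.457875)+1/4·5.234625+1/4·(-0.300375)≈1.119094; next y=4/5·4.457875+1·1.119094≈4.685394
n=5: y≈4.685394, sp=4, e=sp−y≈-0.685394; I≈4.549231, D=e−e_prev≈-0.227519; u=1/4·(-0.685394)+1/4·4.549231+1/4·(-0.227519)≈0.909080; next y=4/5·4.685394+1·0.909080≈4.657395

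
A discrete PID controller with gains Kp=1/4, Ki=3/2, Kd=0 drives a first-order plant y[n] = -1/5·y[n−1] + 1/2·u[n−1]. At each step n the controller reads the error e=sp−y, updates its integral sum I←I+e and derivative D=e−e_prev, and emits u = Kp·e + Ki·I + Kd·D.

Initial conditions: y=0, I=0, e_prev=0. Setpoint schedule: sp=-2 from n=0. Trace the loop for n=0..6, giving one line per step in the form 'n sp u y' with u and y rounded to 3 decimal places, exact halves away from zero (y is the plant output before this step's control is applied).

0 -2 -3.500 0.000
1 -2 -3.438 -1.750
2 -2 -4.480 -1.369
3 -2 -4.381 -1.966
4 -2 -4.727 -1.797
5 -2 -4.669 -2.004
6 -2 -4.786 -1.934

(exact arithmetic carried between steps; '≈' marks a value shown rounded to 6 d.p. or computed from one; I and e_prev carry over from the previous line; the table rounds u and y to 3 d.p., halves away from zero)
n=0: y=0, sp=-2, e=sp−y=-2; I=-2, D=e−e_prev=-2; u=1/4·(-2)+3/2·(-2)+0·(-2)=-3.5; next y=-1/5·0+1/2·(-3.5)=-1.75
n=1: y=-1.75, sp=-2, e=sp−y=-0.25; I=-2.25, D=e−e_prev=1.75; u=1/4·(-0.25)+3/2·(-2.25)+0·1.75=-3.4375; next y=-1/5·(-1.75)+1/2·(-3.4375)=-1.36875
n=2: y=-1.36875, sp=-2, e=sp−y=-0.63125; I=-2.88125, D=e−e_prev=-0.38125; u=1/4·(-0.63125)+3/2·(-2.88125)+0·(-0.38125)≈-4.479688; next y=-1/5·(-1.36875)+1/2·(-4.479688)≈-1.966094
n=3: y≈-1.966094, sp=-2, e=sp−y≈-0.033906; I≈-2.915156, D=e−e_prev≈0.597344; u=1/4·(-0.033906)+3/2·(-2.915156)+0·0.597344≈-4.381211; next y=-1/5·(-1.966094)+1/2·(-4.381211)≈-1.797387
n=4: y≈-1.797387, sp=-2, e=sp−y≈-0.202613; I≈-3.117770, D=e−e_prev≈-0.168707; u=1/4·(-0.202613)+3/2·(-3.117770)+0·(-0.168707)≈-4.727308; next y=-1/5·(-1.797387)+1/2·(-4.727308)≈-2.004176
n=5: y≈-2.004176, sp=-2, e=sp−y≈0.004176; I≈-3.113593, D=e−e_prev≈0.206790; u=1/4·0.004176+3/2·(-3.113593)+0·0.206790≈-4.669345; next y=-1/5·(-2.004176)+1/2·(-4.669345)≈-1.933837
n=6: y≈-1.933837, sp=-2, e=sp−y≈-0.066163; I≈-3.179756, D=e−e_prev≈-0.070339; u=1/4·(-0.066163)+3/2·(-3.179756)+0·(-0.070339)≈-4.786174; next y=-1/5·(-1.933837)+1/2·(-4.786174)≈-2.006320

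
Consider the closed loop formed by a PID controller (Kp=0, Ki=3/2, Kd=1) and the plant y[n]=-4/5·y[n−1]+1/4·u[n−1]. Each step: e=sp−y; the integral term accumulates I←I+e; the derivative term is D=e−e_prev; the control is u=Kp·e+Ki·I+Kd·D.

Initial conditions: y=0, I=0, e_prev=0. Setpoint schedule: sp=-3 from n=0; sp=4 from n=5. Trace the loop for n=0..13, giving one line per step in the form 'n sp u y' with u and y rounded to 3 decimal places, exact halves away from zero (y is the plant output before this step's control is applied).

(exact arithmetic carried between steps; '≈' marks a value shown rounded to 6 d.p. or computed from one; I and e_prev carry over from the previous line; the table rounds u and y to 3 d.p., halves away from zero)
n=0: y=0, sp=-3, e=sp−y=-3; I=-3, D=e−e_prev=-3; u=0·(-3)+3/2·(-3)+1·(-3)=-7.5; next y=-4/5·0+1/4·(-7.5)=-1.875
n=1: y=-1.875, sp=-3, e=sp−y=-1.125; I=-4.125, D=e−e_prev=1.875; u=0·(-1.125)+3/2·(-4.125)+1·1.875=-4.3125; next y=-4/5·(-1.875)+1/4·(-4.3125)=0.421875
n=2: y=0.421875, sp=-3, e=sp−y=-3.421875; I=-7.546875, D=e−e_prev=-2.296875; u=0·(-3.421875)+3/2·(-7.546875)+1·(-2.296875)≈-13.617188; next y=-4/5·0.421875+1/4·(-13.617188)≈-3.741797
n=3: y≈-3.741797, sp=-3, e=sp−y≈0.741797; I≈-6.805078, D=e−e_prev≈4.163672; u=0·0.741797+3/2·(-6.805078)+1·4.163672≈-6.043945; next y=-4/5·(-3.741797)+1/4·(-6.043945)≈1.482451
n=4: y≈1.482451, sp=-3, e=sp−y≈-4.482451; I≈-11.287529, D=e−e_prev≈-5.224248; u=0·(-4.482451)+3/2·(-11.287529)+1·(-5.224248)≈-22.155542; next y=-4/5·1.482451+1/4·(-22.155542)≈-6.724846
n=5: y≈-6.724846, sp=4, e=sp−y≈10.724846; I≈-0.562683, D=e−e_prev≈15.207298; u=0·10.724846+3/2·(-0.562683)+1·15.207298≈14.363273; next y=-4/5·(-6.724846)+1/4·14.363273≈8.970695
n=6: y≈8.970695, sp=4, e=sp−y≈-4.970695; I≈-5.533378, D=e−e_prev≈-15.695542; u=0·(-4.970695)+3/2·(-5.533378)+1·(-15.695542)≈-23.995609; next y=-4/5·8.970695+1/4·(-23.995609)≈-13.175459
n=7: y≈-13.175459, sp=4, e=sp−y≈17.175459; I≈11.642080, D=e−e_prev≈22.146154; u=0·17.175459+3/2·11.642080+1·22.146154≈39.609275; next y=-4/5·(-13.175459)+1/4·39.609275≈20.442686
n=8: y≈20.442686, sp=4, e=sp−y≈-16.442686; I≈-4.800605, D=e−e_prev≈-33.618144; u=0·(-16.442686)+3/2·(-4.800605)+1·(-33.618144)≈-40.819052; next y=-4/5·20.442686+1/4·(-40.819052)≈-26.558912
n=9: y≈-26.558912, sp=4, e=sp−y≈30.558912; I≈25.758306, D=e−e_prev≈47.001597; u=0·30.558912+3/2·25.758306+1·47.001597≈85.639057; next y=-4/5·(-26.558912)+1/4·85.639057≈42.656894
n=10: y≈42.656894, sp=4, e=sp−y≈-38.656894; I≈-12.898587, D=e−e_prev≈-69.215805; u=0·(-38.656894)+3/2·(-12.898587)+1·(-69.215805)≈-88.563686; next y=-4/5·42.656894+1/4·(-88.563686)≈-56.266436
n=11: y≈-56.266436, sp=4, e=sp−y≈60.266436; I≈47.367849, D=e−e_prev≈98.923330; u=0·60.266436+3/2·47.367849+1·98.923330≈169.975104; next y=-4/5·(-56.266436)+1/4·169.975104≈87.506925
n=12: y≈87.506925, sp=4, e=sp−y≈-83.506925; I≈-36.139076, D=e−e_prev≈-143.773361; u=0·(-83.506925)+3/2·(-36.139076)+1·(-143.773361)≈-197.981975; next y=-4/5·87.506925+1/4·(-197.981975)≈-119.501034
n=13: y≈-119.501034, sp=4, e=sp−y≈123.501034; I≈87.361958, D=e−e_prev≈207.007959; u=0·123.501034+3/2·87.361958+1·207.007959≈338.050895; next y=-4/5·(-119.501034)+1/4·338.050895≈180.113551

0 -3 -7.500 0.000
1 -3 -4.313 -1.875
2 -3 -13.617 0.422
3 -3 -6.044 -3.742
4 -3 -22.156 1.482
5 4 14.363 -6.725
6 4 -23.996 8.971
7 4 39.609 -13.175
8 4 -40.819 20.443
9 4 85.639 -26.559
10 4 -88.564 42.657
11 4 169.975 -56.266
12 4 -197.982 87.507
13 4 338.051 -119.501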